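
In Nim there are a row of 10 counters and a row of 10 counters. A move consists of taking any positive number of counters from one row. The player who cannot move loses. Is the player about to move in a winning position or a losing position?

Nim-sum: 10 ⊕ 10 = 0.
The nim-sum is 0, so this is a P-position: the player to move is in a losing position under optimal play.

Losing position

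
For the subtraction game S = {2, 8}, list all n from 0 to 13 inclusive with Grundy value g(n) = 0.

0, 1, 4, 5, 10, 11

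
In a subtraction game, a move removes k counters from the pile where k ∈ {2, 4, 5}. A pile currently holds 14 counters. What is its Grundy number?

0

Build the Grundy sequence with g(k) = mex{g(k−s) : s ∈ {2, 4, 5}, s ≤ k}:
g(0) = mex{} = 0
g(1) = mex{} = 0
g(2) = mex{0} = 1
g(3) = mex{0} = 1
g(4) = mex{0,1} = 2
g(5) = mex{0,1} = 2
g(6) = mex{0,1,2} = 3
g(7) = mex{1,2} = 0
g(8) = mex{1,2,3} = 0
g(9) = mex{0,2} = 1
g(10) = mex{0,2,3} = 1
g(11) = mex{0,1,3} = 2
g(12) = mex{0,1} = 2
g(13) = mex{0,1,2} = 3
g(14) = mex{1,2} = 0
So g(14) = 0.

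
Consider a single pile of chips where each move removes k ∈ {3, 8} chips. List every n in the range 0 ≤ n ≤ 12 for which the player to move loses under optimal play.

Build the Grundy sequence with g(k) = mex{g(k−s) : s ∈ {3, 8}, s ≤ k}:
k:     0  1  2  3  4  5  6  7  8  9 10 11 12
g(k):  0  0  0  1  1  1  0  0  2  1  1  0  0
The P-positions (g = 0) in 0..12 are 0, 1, 2, 6, 7, 11, 12.

0, 1, 2, 6, 7, 11, 12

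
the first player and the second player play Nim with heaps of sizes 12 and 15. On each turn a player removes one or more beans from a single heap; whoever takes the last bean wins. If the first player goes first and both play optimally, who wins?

the first player wins

Compute the nim-sum pairwise:
12 XOR 15 = 3
The nim-sum is 3 ≠ 0, so this is an N-position: the player to move can win; the first player has a winning move.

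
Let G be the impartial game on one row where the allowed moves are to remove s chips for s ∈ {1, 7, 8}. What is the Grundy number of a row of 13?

Build the Grundy sequence with g(k) = mex{g(k−s) : s ∈ {1, 7, 8}, s ≤ k}:
k:     0  1  2  3  4  5  6  7  8  9 10 11 12 13
g(k):  0  1  0  1  0  1  0  1  2  3  2  3  2  3
So g(13) = 3.

3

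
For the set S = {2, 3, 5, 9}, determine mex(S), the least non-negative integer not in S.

0

0 is not in the set, so the mex is 0.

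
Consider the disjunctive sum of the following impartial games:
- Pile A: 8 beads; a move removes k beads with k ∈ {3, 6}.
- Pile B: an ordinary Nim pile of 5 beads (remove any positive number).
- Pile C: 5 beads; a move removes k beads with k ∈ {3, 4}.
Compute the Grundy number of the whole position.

Grundy values for pile A (subtraction set {3, 6}):
g(0) = mex{} = 0
g(1) = mex{} = 0
g(2) = mex{} = 0
g(3) = mex{0} = 1
g(4) = mex{0} = 1
g(5) = mex{0} = 1
g(6) = mex{0,1} = 2
g(7) = mex{0,1} = 2
g(8) = mex{0,1} = 2
So g(8) = 2.
Pile B is a plain Nim pile of size 5, so its Grundy value is 5.
Build the Grundy sequence for pile C with g(k) = mex{g(k−s) : s ∈ {3, 4}, s ≤ k}:
k:     0  1  2  3  4  5
g(k):  0  0  0  1  1  1
So g(5) = 1.
The value of a disjunctive sum is the nim-sum of the parts.
Combined value = 2 XOR 5 XOR 1 = 6.

6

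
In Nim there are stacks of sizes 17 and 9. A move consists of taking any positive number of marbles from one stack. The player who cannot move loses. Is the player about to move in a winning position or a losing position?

Bitwise XOR of the heap sizes:
  10001  (17)
  01001  (9)
  -----
  11000  (24)
The nim-sum is 24 ≠ 0, so this is an N-position: the player to move can win.

Winning position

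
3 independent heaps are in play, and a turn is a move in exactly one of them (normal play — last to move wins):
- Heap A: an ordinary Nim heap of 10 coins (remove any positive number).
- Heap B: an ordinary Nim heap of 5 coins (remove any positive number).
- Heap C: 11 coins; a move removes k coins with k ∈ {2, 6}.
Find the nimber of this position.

14

Heap A is a plain Nim heap of size 10, so its Grundy value is 10.
Heap B is a plain Nim heap of size 5, so its Grundy value is 5.
Build the Grundy sequence for heap C with g(k) = mex{g(k−s) : s ∈ {2, 6}, s ≤ k}:
g(0) = mex{} = 0
g(1) = mex{} = 0
g(2) = mex{0} = 1
g(3) = mex{0} = 1
g(4) = mex{1} = 0
g(5) = mex{1} = 0
g(6) = mex{0} = 1
g(7) = mex{0} = 1
g(8) = mex{1} = 0
g(9) = mex{1} = 0
g(10) = mex{0} = 1
g(11) = mex{0} = 1
So g(11) = 1.
The value of a disjunctive sum is the nim-sum of the parts.
Combined value = 10 ⊕ 5 ⊕ 1 = 14.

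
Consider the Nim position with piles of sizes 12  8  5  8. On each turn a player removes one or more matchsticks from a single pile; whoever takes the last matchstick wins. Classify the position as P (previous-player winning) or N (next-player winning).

N-position

Write each in binary and XOR column by column:
  1100  (12)
  1000  (8)
  0101  (5)
  1000  (8)
  ----
  1001  (9)
The nim-sum is 9 ≠ 0, so this is an N-position: the player to move can win.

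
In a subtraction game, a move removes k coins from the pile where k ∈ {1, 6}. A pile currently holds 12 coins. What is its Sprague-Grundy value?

Compute g(0), g(1), … for moves {1, 6}:
k:     0  1  2  3  4  5  6  7  8  9 10 11 12
g(k):  0  1  0  1  0  1  2  0  1  0  1  0  1
So g(12) = 1.

1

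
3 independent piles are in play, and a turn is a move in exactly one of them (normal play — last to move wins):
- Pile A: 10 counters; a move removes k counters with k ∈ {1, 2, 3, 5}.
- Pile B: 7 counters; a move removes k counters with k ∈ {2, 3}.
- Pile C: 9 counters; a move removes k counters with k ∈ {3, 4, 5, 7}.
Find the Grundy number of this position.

0

Grundy values for pile A (subtraction set {1, 2, 3, 5}):
k:     0  1  2  3  4  5  6  7  8  9 10
g(k):  0  1  2  3  0  1  2  3  0  1  2
So g(10) = 2.
Build the Grundy sequence for pile B with g(k) = mex{g(k−s) : s ∈ {2, 3}, s ≤ k}:
k:     0  1  2  3  4  5  6  7
g(k):  0  0  1  1  2  0  0  1
So g(7) = 1.
Grundy values for pile C (subtraction set {3, 4, 5, 7}):
g(0) = mex{} = 0
g(1) = mex{} = 0
g(2) = mex{} = 0
g(3) = mex{0} = 1
g(4) = mex{0} = 1
g(5) = mex{0} = 1
g(6) = mex{0,1} = 2
g(7) = mex{0,1} = 2
g(8) = mex{0,1} = 2
g(9) = mex{0,1,2} = 3
So g(9) = 3.
The value of a disjunctive sum is the nim-sum of the parts.
Combined value = 2 XOR 1 XOR 3 = 0.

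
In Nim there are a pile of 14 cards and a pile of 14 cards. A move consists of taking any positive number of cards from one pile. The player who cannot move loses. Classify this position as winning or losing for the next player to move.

Losing position

Compute the nim-sum pairwise:
14 ⊕ 14 = 0
The nim-sum is 0, so this is a P-position: the player to move is in a losing position under optimal play.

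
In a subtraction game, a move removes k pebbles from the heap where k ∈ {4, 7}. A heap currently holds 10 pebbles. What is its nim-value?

2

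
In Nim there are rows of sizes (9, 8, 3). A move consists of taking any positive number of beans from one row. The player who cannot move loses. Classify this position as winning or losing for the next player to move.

Winning position

Write each in binary and XOR column by column:
  1001  (9)
  1000  (8)
  0011  (3)
  ----
  0010  (2)
The nim-sum is 2 ≠ 0, so this is an N-position: the player to move can win.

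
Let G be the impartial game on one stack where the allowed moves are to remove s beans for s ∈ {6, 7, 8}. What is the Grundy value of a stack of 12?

2

Build the Grundy sequence with g(k) = mex{g(k−s) : s ∈ {6, 7, 8}, s ≤ k}:
g(0) = mex{} = 0
g(1) = mex{} = 0
g(2) = mex{} = 0
g(3) = mex{} = 0
g(4) = mex{} = 0
g(5) = mex{} = 0
g(6) = mex{0} = 1
g(7) = mex{0} = 1
g(8) = mex{0} = 1
g(9) = mex{0} = 1
g(10) = mex{0} = 1
g(11) = mex{0} = 1
g(12) = mex{0,1} = 2
So g(12) = 2.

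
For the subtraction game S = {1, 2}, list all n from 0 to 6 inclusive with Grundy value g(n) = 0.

0, 3, 6

Grundy values for subtraction set {1, 2}:
k:     0  1  2  3  4  5  6
g(k):  0  1  2  0  1  2  0
The P-positions (g = 0) in 0..6 are 0, 3, 6.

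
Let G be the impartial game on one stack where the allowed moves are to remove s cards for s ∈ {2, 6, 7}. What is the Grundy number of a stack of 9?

Compute g(0), g(1), … for moves {2, 6, 7}:
g(0) = mex{} = 0
g(1) = mex{} = 0
g(2) = mex{0} = 1
g(3) = mex{0} = 1
g(4) = mex{1} = 0
g(5) = mex{1} = 0
g(6) = mex{0} = 1
g(7) = mex{0} = 1
g(8) = mex{0,1} = 2
g(9) = mex{1} = 0
So g(9) = 0.

0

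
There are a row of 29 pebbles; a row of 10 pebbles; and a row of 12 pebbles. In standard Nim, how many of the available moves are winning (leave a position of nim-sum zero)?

Compute the nim-sum pairwise:
29 XOR 10 = 23
23 XOR 12 = 27
The overall nim-sum is X = 27. A row of size p has a winning move iff p XOR X < p (reduce it to p XOR X).
  29: 29 XOR 27 = 6 < 29 — winning move (to 6).
  10: 10 XOR 27 = 17 ≥ 10 — no move.
  12: 12 XOR 27 = 23 ≥ 12 — no move.
That gives 1 winning move.

1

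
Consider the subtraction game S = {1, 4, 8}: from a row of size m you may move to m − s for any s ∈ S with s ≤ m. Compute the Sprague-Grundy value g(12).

Build the Grundy sequence with g(k) = mex{g(k−s) : s ∈ {1, 4, 8}, s ≤ k}:
k:     0  1  2  3  4  5  6  7  8  9 10 11 12
g(k):  0  1  0  1  2  0  1  0  1  2  3  2  0
So g(12) = 0.

0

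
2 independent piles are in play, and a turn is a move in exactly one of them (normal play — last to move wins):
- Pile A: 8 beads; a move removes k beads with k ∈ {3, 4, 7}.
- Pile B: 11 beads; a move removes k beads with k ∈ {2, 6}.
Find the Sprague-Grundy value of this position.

Grundy values for pile A (subtraction set {3, 4, 7}):
g(0) = mex{} = 0
g(1) = mex{} = 0
g(2) = mex{} = 0
g(3) = mex{0} = 1
g(4) = mex{0} = 1
g(5) = mex{0} = 1
g(6) = mex{0,1} = 2
g(7) = mex{0,1} = 2
g(8) = mex{0,1} = 2
So g(8) = 2.
For pile B, compute g(0), g(1), … with moves {2, 6}:
k:     0  1  2  3  4  5  6  7  8  9 10 11
g(k):  0  0  1  1  0  0  1  1  0  0  1  1
So g(11) = 1.
The value of a disjunctive sum is the nim-sum of the parts.
Combined value = 2 ⊕ 1 = 3.

3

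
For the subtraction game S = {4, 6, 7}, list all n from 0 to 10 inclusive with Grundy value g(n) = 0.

0, 1, 2, 3

Compute g(0), g(1), … for moves {4, 6, 7}:
g(0) = mex{} = 0
g(1) = mex{} = 0
g(2) = mex{} = 0
g(3) = mex{} = 0
g(4) = mex{0} = 1
g(5) = mex{0} = 1
g(6) = mex{0} = 1
g(7) = mex{0} = 1
g(8) = mex{0,1} = 2
g(9) = mex{0,1} = 2
g(10) = mex{0,1} = 2
The P-positions (g = 0) in 0..10 are 0, 1, 2, 3.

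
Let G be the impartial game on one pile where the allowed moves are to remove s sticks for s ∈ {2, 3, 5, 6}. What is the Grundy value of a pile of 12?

2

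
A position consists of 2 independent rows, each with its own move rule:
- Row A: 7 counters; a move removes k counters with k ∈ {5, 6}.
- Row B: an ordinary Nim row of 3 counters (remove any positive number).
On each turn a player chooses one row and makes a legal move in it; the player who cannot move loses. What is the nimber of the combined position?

Build the Grundy sequence for row A with g(k) = mex{g(k−s) : s ∈ {5, 6}, s ≤ k}:
k:     0  1  2  3  4  5  6  7
g(k):  0  0  0  0  0  1  1  1
So g(7) = 1.
Row B is a plain Nim row of size 3, so its Grundy value is 3.
By the Sprague-Grundy theorem, the Grundy value of a sum of independent games is the XOR of the component values.
Combined value = 1 ⊕ 3 = 2.

2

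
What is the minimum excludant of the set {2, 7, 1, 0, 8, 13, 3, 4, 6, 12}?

5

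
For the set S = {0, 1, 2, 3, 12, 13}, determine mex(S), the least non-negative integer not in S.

4

The values 0, 1, 2, 3 are all present; 4 is the first non-negative integer missing from the set.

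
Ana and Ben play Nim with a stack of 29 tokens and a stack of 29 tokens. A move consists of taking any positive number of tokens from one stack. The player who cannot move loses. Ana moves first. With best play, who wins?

In binary:
  11101  (29)
  11101  (29)
  -----
  00000  (0)
The nim-sum is 0, so this is a P-position: the player to move is in a losing position under optimal play; Ana is about to move from it and so loses — Ben wins.

Ben wins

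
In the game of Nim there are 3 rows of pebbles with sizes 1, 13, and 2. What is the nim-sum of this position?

14

Nim-sum: 1 ^ 13 ^ 2 = 14.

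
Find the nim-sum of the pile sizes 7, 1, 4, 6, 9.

Compute the nim-sum pairwise:
7 ⊕ 1 = 6
6 ⊕ 4 = 2
2 ⊕ 6 = 4
4 ⊕ 9 = 13

13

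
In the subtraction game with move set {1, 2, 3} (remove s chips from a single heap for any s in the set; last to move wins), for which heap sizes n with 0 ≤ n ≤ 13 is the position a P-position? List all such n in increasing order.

0, 4, 8, 12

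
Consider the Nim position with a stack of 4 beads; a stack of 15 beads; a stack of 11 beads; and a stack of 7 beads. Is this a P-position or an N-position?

Bitwise XOR of the heap sizes:
  0100  (4)
  1111  (15)
  1011  (11)
  0111  (7)
  ----
  0111  (7)
The nim-sum is 7 ≠ 0, so this is an N-position: the player to move can win.

N-position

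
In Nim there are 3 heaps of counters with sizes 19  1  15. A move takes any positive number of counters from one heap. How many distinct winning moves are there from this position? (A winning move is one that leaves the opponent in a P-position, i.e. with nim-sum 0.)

1

In binary:
  10011  (19)
  00001  (1)
  01111  (15)
  -----
  11101  (29)
The overall nim-sum is X = 29. A heap of size p has a winning move iff p XOR X < p (reduce it to p XOR X).
  19: 19 XOR 29 = 14 < 19 — winning move (to 14).
  1: 1 XOR 29 = 28 ≥ 1 — no move.
  15: 15 XOR 29 = 18 ≥ 15 — no move.
That gives 1 winning move.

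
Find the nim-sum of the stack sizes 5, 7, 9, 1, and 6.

12

Nim-sum: 5 ^ 7 ^ 9 ^ 1 ^ 6 = 12.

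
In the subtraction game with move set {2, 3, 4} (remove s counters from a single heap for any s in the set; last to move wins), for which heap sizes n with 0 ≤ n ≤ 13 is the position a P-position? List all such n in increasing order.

0, 1, 6, 7, 12, 13

Compute g(0), g(1), … for moves {2, 3, 4}:
k:     0  1  2  3  4  5  6  7  8  9 10 11 12 13
g(k):  0  0  1  1  2  2  0  0  1  1  2  2  0  0
The P-positions (g = 0) in 0..13 are 0, 1, 6, 7, 12, 13.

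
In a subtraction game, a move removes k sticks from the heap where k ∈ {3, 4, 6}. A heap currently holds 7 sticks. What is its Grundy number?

Build the Grundy sequence with g(k) = mex{g(k−s) : s ∈ {3, 4, 6}, s ≤ k}:
g(0) = mex{} = 0
g(1) = mex{} = 0
g(2) = mex{} = 0
g(3) = mex{0} = 1
g(4) = mex{0} = 1
g(5) = mex{0} = 1
g(6) = mex{0,1} = 2
g(7) = mex{0,1} = 2
So g(7) = 2.

2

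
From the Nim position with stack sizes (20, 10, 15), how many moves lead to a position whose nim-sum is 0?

Nim-sum: 20 ⊕ 10 ⊕ 15 = 17.
The overall nim-sum is X = 17. A stack of size p has a winning move iff p XOR X < p (reduce it to p XOR X).
  20: 20 XOR 17 = 5 < 20 — winning move (to 5).
  10: 10 XOR 17 = 27 ≥ 10 — no move.
  15: 15 XOR 17 = 30 ≥ 15 — no move.
That gives 1 winning move.

1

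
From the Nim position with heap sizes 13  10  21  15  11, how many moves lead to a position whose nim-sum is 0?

1

Nim-sum: 13 XOR 10 XOR 21 XOR 15 XOR 11 = 22.
The overall nim-sum is X = 22. A heap of size p has a winning move iff p XOR X < p (reduce it to p XOR X).
  13: 13 XOR 22 = 27 ≥ 13 — no move.
  10: 10 XOR 22 = 28 ≥ 10 — no move.
  21: 21 XOR 22 = 3 < 21 — winning move (to 3).
  15: 15 XOR 22 = 25 ≥ 15 — no move.
  11: 11 XOR 22 = 29 ≥ 11 — no move.
That gives 1 winning move.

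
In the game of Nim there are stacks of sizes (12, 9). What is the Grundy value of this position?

Nim-sum: 12 XOR 9 = 5.

5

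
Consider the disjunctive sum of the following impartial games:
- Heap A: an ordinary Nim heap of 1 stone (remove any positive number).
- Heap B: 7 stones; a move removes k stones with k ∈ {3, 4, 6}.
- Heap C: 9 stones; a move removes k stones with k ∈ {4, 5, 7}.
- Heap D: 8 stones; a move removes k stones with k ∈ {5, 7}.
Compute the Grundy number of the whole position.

0

Heap A is a plain Nim heap of size 1, so its Grundy value is 1.
Build the Grundy sequence for heap B with g(k) = mex{g(k−s) : s ∈ {3, 4, 6}, s ≤ k}:
k:     0  1  2  3  4  5  6  7
g(k):  0  0  0  1  1  1  2  2
So g(7) = 2.
Grundy values for heap C (subtraction set {4, 5, 7}):
g(0) = mex{} = 0
g(1) = mex{} = 0
g(2) = mex{} = 0
g(3) = mex{} = 0
g(4) = mex{0} = 1
g(5) = mex{0} = 1
g(6) = mex{0} = 1
g(7) = mex{0} = 1
g(8) = mex{0,1} = 2
g(9) = mex{0,1} = 2
So g(9) = 2.
For heap D, compute g(0), g(1), … with moves {5, 7}:
g(0) = mex{} = 0
g(1) = mex{} = 0
g(2) = mex{} = 0
g(3) = mex{} = 0
g(4) = mex{} = 0
g(5) = mex{0} = 1
g(6) = mex{0} = 1
g(7) = mex{0} = 1
g(8) = mex{0} = 1
So g(8) = 1.
The value of a disjunctive sum is the nim-sum of the parts.
Combined value = 1 ⊕ 2 ⊕ 2 ⊕ 1 = 0.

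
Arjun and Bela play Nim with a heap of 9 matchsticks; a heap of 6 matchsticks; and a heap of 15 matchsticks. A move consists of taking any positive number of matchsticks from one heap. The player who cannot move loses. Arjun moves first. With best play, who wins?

Bela wins

Write each in binary and XOR column by column:
  1001  (9)
  0110  (6)
  1111  (15)
  ----
  0000  (0)
The nim-sum is 0, so this is a P-position: the player to move is in a losing position under optimal play; Arjun is about to move from it and so loses — Bela wins.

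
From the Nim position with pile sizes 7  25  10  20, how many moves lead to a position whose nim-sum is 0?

0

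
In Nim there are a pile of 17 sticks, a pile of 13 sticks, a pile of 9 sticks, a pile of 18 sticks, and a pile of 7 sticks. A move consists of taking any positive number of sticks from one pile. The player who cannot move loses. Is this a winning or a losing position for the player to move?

Losing position

Compute the nim-sum pairwise:
17 XOR 13 = 28
28 XOR 9 = 21
21 XOR 18 = 7
7 XOR 7 = 0
The nim-sum is 0, so this is a P-position: the player to move is in a losing position under optimal play.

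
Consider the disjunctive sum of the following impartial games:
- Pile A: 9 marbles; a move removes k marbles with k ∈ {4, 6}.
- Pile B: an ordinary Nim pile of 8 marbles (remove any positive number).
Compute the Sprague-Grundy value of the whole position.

Build the Grundy sequence for pile A with g(k) = mex{g(k−s) : s ∈ {4, 6}, s ≤ k}:
k:     0  1  2  3  4  5  6  7  8  9
g(k):  0  0  0  0  1  1  1  1  2  2
So g(9) = 2.
Pile B is a plain Nim pile of size 8, so its Grundy value is 8.
By the Sprague-Grundy theorem, the Grundy value of a sum of independent games is the XOR of the component values.
Combined value = 2 ⊕ 8 = 10.

10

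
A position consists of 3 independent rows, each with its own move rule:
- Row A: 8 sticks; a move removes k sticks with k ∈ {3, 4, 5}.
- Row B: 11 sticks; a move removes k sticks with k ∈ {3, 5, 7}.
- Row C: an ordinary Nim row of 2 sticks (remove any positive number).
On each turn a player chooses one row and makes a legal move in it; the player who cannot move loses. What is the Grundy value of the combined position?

2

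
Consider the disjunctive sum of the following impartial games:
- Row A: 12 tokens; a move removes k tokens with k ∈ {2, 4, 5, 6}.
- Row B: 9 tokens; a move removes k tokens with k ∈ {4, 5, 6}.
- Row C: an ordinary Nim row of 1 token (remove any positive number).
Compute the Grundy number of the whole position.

1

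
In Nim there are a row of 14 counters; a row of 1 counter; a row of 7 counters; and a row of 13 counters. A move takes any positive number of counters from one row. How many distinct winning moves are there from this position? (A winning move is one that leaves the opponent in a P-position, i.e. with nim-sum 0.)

3

Bitwise XOR of the heap sizes:
  1110  (14)
  0001  (1)
  0111  (7)
  1101  (13)
  ----
  0101  (5)
The overall nim-sum is X = 5. A row of size p has a winning move iff p XOR X < p (reduce it to p XOR X).
  14: 14 XOR 5 = 11 < 14 — winning move (to 11).
  1: 1 XOR 5 = 4 ≥ 1 — no move.
  7: 7 XOR 5 = 2 < 7 — winning move (to 2).
  13: 13 XOR 5 = 8 < 13 — winning move (to 8).
That gives 3 winning moves.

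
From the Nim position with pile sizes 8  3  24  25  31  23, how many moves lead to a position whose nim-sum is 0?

3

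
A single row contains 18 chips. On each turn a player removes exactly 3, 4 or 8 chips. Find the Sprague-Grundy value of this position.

Build the Grundy sequence with g(k) = mex{g(k−s) : s ∈ {3, 4, 8}, s ≤ k}:
k:     0  1  2  3  4  5  6  7  8  9 10 11 12 13 14 15 16 17 18
g(k):  0  0  0  1  1  1  2  0  2  3  1  3  0  0  0  1  1  1  2
So g(18) = 2.

2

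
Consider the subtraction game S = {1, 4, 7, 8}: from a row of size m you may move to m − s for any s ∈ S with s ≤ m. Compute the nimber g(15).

Build the Grundy sequence with g(k) = mex{g(k−s) : s ∈ {1, 4, 7, 8}, s ≤ k}:
k:     0  1  2  3  4  5  6  7  8  9 10 11 12 13 14 15
g(k):  0  1  0  1  2  0  1  2  3  2  3  0  1  3  0  1
So g(15) = 1.

1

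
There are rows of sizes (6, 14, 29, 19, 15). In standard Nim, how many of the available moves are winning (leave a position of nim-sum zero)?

Bitwise XOR of the heap sizes:
  00110  (6)
  01110  (14)
  11101  (29)
  10011  (19)
  01111  (15)
  -----
  01001  (9)
The overall nim-sum is X = 9. A row of size p has a winning move iff p XOR X < p (reduce it to p XOR X).
  6: 6 XOR 9 = 15 ≥ 6 — no move.
  14: 14 XOR 9 = 7 < 14 — winning move (to 7).
  29: 29 XOR 9 = 20 < 29 — winning move (to 20).
  19: 19 XOR 9 = 26 ≥ 19 — no move.
  15: 15 XOR 9 = 6 < 15 — winning move (to 6).
That gives 3 winning moves.

3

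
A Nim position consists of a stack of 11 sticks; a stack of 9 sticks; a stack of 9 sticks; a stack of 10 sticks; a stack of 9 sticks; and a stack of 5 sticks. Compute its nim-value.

In binary:
  1011  (11)
  1001  (9)
  1001  (9)
  1010  (10)
  1001  (9)
  0101  (5)
  ----
  1101  (13)

13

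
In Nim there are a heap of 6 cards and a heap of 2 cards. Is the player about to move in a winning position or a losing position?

Winning position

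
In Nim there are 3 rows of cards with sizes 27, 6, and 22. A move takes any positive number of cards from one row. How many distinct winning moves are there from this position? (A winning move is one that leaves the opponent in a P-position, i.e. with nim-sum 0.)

Compute the nim-sum pairwise:
27 ^ 6 = 29
29 ^ 22 = 11
The overall nim-sum is X = 11. A row of size p has a winning move iff p XOR X < p (reduce it to p XOR X).
  27: 27 XOR 11 = 16 < 27 — winning move (to 16).
  6: 6 XOR 11 = 13 ≥ 6 — no move.
  22: 22 XOR 11 = 29 ≥ 22 — no move.
That gives 1 winning move.

1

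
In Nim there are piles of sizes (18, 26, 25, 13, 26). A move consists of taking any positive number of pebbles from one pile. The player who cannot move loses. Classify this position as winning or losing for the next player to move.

Nim-sum: 18 XOR 26 XOR 25 XOR 13 XOR 26 = 6.
The nim-sum is 6 ≠ 0, so this is an N-position: the player to move can win.

Winning position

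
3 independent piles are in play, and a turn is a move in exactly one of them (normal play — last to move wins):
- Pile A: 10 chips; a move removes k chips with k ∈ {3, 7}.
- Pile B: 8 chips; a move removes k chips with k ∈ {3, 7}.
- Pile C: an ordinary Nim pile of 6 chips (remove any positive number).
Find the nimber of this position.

Grundy values for pile A (subtraction set {3, 7}):
g(0) = mex{} = 0
g(1) = mex{} = 0
g(2) = mex{} = 0
g(3) = mex{0} = 1
g(4) = mex{0} = 1
g(5) = mex{0} = 1
g(6) = mex{1} = 0
g(7) = mex{0,1} = 2
g(8) = mex{0,1} = 2
g(9) = mex{0} = 1
g(10) = mex{1,2} = 0
So g(10) = 0.
For pile B, compute g(0), g(1), … with moves {3, 7}:
k:     0  1  2  3  4  5  6  7  8
g(k):  0  0  0  1  1  1  0  2  2
So g(8) = 2.
Pile C is a plain Nim pile of size 6, so its Grundy value is 6.
By the Sprague-Grundy theorem, the Grundy value of a sum of independent games is the XOR of the component values.
Combined value = 0 XOR 2 XOR 6 = 4.

4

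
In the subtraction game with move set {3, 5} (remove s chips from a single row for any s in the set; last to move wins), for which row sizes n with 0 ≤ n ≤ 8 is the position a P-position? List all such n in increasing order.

0, 1, 2, 8

Compute g(0), g(1), … for moves {3, 5}:
k:     0  1  2  3  4  5  6  7  8
g(k):  0  0  0  1  1  1  2  2  0
The P-positions (g = 0) in 0..8 are 0, 1, 2, 8.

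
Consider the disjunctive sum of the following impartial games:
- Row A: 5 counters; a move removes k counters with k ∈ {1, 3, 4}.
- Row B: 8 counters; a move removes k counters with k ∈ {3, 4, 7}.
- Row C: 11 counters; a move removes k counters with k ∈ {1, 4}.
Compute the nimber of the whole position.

Build the Grundy sequence for row A with g(k) = mex{g(k−s) : s ∈ {1, 3, 4}, s ≤ k}:
g(0) = mex{} = 0
g(1) = mex{0} = 1
g(2) = mex{1} = 0
g(3) = mex{0} = 1
g(4) = mex{0,1} = 2
g(5) = mex{0,1,2} = 3
So g(5) = 3.
For row B, compute g(0), g(1), … with moves {3, 4, 7}:
k:     0  1  2  3  4  5  6  7  8
g(k):  0  0  0  1  1  1  2  2  2
So g(8) = 2.
Build the Grundy sequence for row C with g(k) = mex{g(k−s) : s ∈ {1, 4}, s ≤ k}:
g(0) = mex{} = 0
g(1) = mex{0} = 1
g(2) = mex{1} = 0
g(3) = mex{0} = 1
g(4) = mex{0,1} = 2
g(5) = mex{1,2} = 0
g(6) = mex{0} = 1
g(7) = mex{1} = 0
g(8) = mex{0,2} = 1
g(9) = mex{0,1} = 2
g(10) = mex{1,2} = 0
g(11) = mex{0} = 1
So g(11) = 1.
The value of a disjunctive sum is the nim-sum of the parts.
Combined value = 3 XOR 2 XOR 1 = 0.

0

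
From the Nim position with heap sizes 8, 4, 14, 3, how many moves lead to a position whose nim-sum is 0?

1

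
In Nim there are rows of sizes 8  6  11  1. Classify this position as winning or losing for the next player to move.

Winning position

Nim-sum: 8 ⊕ 6 ⊕ 11 ⊕ 1 = 4.
The nim-sum is 4 ≠ 0, so this is an N-position: the player to move can win.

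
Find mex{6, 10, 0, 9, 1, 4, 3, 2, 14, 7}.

The values 0, 1, 2, 3, 4 are all present; 5 is the first non-negative integer missing from the set.

5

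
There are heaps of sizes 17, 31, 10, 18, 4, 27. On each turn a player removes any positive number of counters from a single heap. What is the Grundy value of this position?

9

Nim-sum: 17 ⊕ 31 ⊕ 10 ⊕ 18 ⊕ 4 ⊕ 27 = 9.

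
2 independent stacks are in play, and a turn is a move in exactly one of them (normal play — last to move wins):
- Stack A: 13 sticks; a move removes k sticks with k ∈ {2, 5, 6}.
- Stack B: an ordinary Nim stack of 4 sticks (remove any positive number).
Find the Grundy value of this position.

5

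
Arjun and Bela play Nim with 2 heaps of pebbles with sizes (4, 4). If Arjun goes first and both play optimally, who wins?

Bela wins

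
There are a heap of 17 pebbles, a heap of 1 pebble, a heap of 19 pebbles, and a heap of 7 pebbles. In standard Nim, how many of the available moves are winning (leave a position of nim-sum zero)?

1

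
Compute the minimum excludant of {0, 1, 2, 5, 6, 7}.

3

The values 0, 1, 2 are all present; 3 is the first non-negative integer missing from the set.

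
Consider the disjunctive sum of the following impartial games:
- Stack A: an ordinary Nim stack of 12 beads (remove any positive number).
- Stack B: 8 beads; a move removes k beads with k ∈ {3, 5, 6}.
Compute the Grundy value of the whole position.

14

Stack A is a plain Nim stack of size 12, so its Grundy value is 12.
Grundy values for stack B (subtraction set {3, 5, 6}):
g(0) = mex{} = 0
g(1) = mex{} = 0
g(2) = mex{} = 0
g(3) = mex{0} = 1
g(4) = mex{0} = 1
g(5) = mex{0} = 1
g(6) = mex{0,1} = 2
g(7) = mex{0,1} = 2
g(8) = mex{0,1} = 2
So g(8) = 2.
The value of a disjunctive sum is the nim-sum of the parts.
Combined value = 12 ⊕ 2 = 14.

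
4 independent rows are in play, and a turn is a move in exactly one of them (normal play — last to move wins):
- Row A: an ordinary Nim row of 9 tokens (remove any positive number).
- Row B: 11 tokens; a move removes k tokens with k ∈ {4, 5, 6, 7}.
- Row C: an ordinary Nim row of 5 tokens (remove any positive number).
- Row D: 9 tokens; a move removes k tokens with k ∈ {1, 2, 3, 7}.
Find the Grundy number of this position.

Row A is a plain Nim row of size 9, so its Grundy value is 9.
Build the Grundy sequence for row B with g(k) = mex{g(k−s) : s ∈ {4, 5, 6, 7}, s ≤ k}:
k:     0  1  2  3  4  5  6  7  8  9 10 11
g(k):  0  0  0  0  1  1  1  1  2  2  2  0
So g(11) = 0.
Row C is a plain Nim row of size 5, so its Grundy value is 5.
Build the Grundy sequence for row D with g(k) = mex{g(k−s) : s ∈ {1, 2, 3, 7}, s ≤ k}:
k:     0  1  2  3  4  5  6  7  8  9
g(k):  0  1  2  3  0  1  2  3  0  1
So g(9) = 1.
The value of a disjunctive sum is the nim-sum of the parts.
Combined value = 9 XOR 0 XOR 5 XOR 1 = 13.

13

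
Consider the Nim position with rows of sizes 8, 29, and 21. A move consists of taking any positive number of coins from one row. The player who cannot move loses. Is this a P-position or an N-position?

Nim-sum: 8 ⊕ 29 ⊕ 21 = 0.
The nim-sum is 0, so this is a P-position: the player to move is in a losing position under optimal play.

P-position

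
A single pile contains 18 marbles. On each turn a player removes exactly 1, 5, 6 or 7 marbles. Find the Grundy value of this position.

2

Grundy values for subtraction set {1, 5, 6, 7}:
k:     0  1  2  3  4  5  6  7  8  9 10 11 12 13 14 15 16 17 18
g(k):  0  1  0  1  0  1  2  3  2  3  2  3  0  1  0  1  0  1  2
So g(18) = 2.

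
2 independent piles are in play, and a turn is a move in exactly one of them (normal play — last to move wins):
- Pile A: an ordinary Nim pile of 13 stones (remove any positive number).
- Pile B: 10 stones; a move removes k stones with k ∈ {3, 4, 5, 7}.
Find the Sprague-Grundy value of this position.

Pile A is a plain Nim pile of size 13, so its Grundy value is 13.
Grundy values for pile B (subtraction set {3, 4, 5, 7}):
g(0) = mex{} = 0
g(1) = mex{} = 0
g(2) = mex{} = 0
g(3) = mex{0} = 1
g(4) = mex{0} = 1
g(5) = mex{0} = 1
g(6) = mex{0,1} = 2
g(7) = mex{0,1} = 2
g(8) = mex{0,1} = 2
g(9) = mex{0,1,2} = 3
g(10) = mex{1,2} = 0
So g(10) = 0.
The value of a disjunctive sum is the nim-sum of the parts.
Combined value = 13 XOR 0 = 13.

13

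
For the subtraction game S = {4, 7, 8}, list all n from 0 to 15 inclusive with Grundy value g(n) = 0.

0, 1, 2, 3, 12, 13, 14, 15

Grundy values for subtraction set {4, 7, 8}:
k:     0  1  2  3  4  5  6  7  8  9 10 11 12 13 14 15
g(k):  0  0  0  0  1  1  1  1  2  2  2  2  0  0  0  0
The P-positions (g = 0) in 0..15 are 0, 1, 2, 3, 12, 13, 14, 15.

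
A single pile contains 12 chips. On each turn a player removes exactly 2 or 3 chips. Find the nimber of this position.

Compute g(0), g(1), … for moves {2, 3}:
k:     0  1  2  3  4  5  6  7  8  9 10 11 12
g(k):  0  0  1  1  2  0  0  1  1  2  0  0  1
So g(12) = 1.

1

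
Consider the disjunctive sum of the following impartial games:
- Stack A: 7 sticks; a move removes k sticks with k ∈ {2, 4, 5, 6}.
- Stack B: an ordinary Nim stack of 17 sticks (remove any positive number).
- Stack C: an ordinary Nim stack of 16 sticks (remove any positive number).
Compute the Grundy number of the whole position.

Grundy values for stack A (subtraction set {2, 4, 5, 6}):
g(0) = mex{} = 0
g(1) = mex{} = 0
g(2) = mex{0} = 1
g(3) = mex{0} = 1
g(4) = mex{0,1} = 2
g(5) = mex{0,1} = 2
g(6) = mex{0,1,2} = 3
g(7) = mex{0,1,2} = 3
So g(7) = 3.
Stack B is a plain Nim stack of size 17, so its Grundy value is 17.
Stack C is a plain Nim stack of size 16, so its Grundy value is 16.
By the Sprague-Grundy theorem, the Grundy value of a sum of independent games is the XOR of the component values.
Combined value = 3 XOR 17 XOR 16 = 2.

2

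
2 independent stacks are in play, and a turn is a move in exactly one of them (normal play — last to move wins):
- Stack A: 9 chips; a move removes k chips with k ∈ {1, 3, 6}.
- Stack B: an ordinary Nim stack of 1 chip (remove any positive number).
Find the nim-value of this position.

Build the Grundy sequence for stack A with g(k) = mex{g(k−s) : s ∈ {1, 3, 6}, s ≤ k}:
k:     0  1  2  3  4  5  6  7  8  9
g(k):  0  1  0  1  0  1  2  3  2  0
So g(9) = 0.
Stack B is a plain Nim stack of size 1, so its Grundy value is 1.
By the Sprague-Grundy theorem, the Grundy value of a sum of independent games is the XOR of the component values.
Combined value = 0 XOR 1 = 1.

1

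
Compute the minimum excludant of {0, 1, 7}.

2

The values 0, 1 are all present; 2 is the first non-negative integer missing from the set.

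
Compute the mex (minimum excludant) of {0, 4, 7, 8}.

0 is in the set but 1 is not, so the mex is 1.

1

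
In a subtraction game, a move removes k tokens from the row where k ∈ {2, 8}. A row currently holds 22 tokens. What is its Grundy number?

Build the Grundy sequence with g(k) = mex{g(k−s) : s ∈ {2, 8}, s ≤ k}:
k:     0  1  2  3  4  5  6  7  8  9 10 11 12 13 14 15 16 17 18 19 20 21 22
g(k):  0  0  1  1  0  0  1  1  2  2  0  0  1  1  0  0  1  1  2  2  0  0  1
So g(22) = 1.

1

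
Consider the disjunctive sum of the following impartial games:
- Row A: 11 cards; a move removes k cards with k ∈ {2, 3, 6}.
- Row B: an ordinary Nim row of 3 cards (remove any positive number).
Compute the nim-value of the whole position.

For row A, compute g(0), g(1), … with moves {2, 3, 6}:
k:     0  1  2  3  4  5  6  7  8  9 10 11
g(k):  0  0  1  1  2  0  3  1  2  0  0  1
So g(11) = 1.
Row B is a plain Nim row of size 3, so its Grundy value is 3.
The value of a disjunctive sum is the nim-sum of the parts.
Combined value = 1 XOR 3 = 2.

2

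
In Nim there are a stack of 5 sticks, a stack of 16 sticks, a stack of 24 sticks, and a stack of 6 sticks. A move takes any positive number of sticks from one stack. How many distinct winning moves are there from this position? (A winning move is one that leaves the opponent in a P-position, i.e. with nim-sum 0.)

1

In binary:
  00101  (5)
  10000  (16)
  11000  (24)
  00110  (6)
  -----
  01011  (11)
The overall nim-sum is X = 11. A stack of size p has a winning move iff p XOR X < p (reduce it to p XOR X).
  5: 5 XOR 11 = 14 ≥ 5 — no move.
  16: 16 XOR 11 = 27 ≥ 16 — no move.
  24: 24 XOR 11 = 19 < 24 — winning move (to 19).
  6: 6 XOR 11 = 13 ≥ 6 — no move.
That gives 1 winning move.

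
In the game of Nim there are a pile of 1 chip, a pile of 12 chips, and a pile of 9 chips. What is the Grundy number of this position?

4

Compute the nim-sum pairwise:
1 ⊕ 12 = 13
13 ⊕ 9 = 4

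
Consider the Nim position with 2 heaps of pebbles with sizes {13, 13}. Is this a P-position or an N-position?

P-position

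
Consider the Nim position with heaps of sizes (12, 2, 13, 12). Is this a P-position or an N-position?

N-position

Nim-sum: 12 XOR 2 XOR 13 XOR 12 = 15.
The nim-sum is 15 ≠ 0, so this is an N-position: the player to move can win.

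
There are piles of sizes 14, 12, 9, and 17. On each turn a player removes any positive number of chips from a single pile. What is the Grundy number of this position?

Nim-sum: 14 XOR 12 XOR 9 XOR 17 = 26.

26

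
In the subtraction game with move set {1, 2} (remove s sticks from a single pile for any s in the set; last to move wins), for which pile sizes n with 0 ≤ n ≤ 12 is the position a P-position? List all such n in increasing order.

0, 3, 6, 9, 12

Build the Grundy sequence with g(k) = mex{g(k−s) : s ∈ {1, 2}, s ≤ k}:
g(0) = mex{} = 0
g(1) = mex{0} = 1
g(2) = mex{0,1} = 2
g(3) = mex{1,2} = 0
g(4) = mex{0,2} = 1
g(5) = mex{0,1} = 2
g(6) = mex{1,2} = 0
g(7) = mex{0,2} = 1
g(8) = mex{0,1} = 2
g(9) = mex{1,2} = 0
g(10) = mex{0,2} = 1
g(11) = mex{0,1} = 2
g(12) = mex{1,2} = 0
The P-positions (g = 0) in 0..12 are 0, 3, 6, 9, 12.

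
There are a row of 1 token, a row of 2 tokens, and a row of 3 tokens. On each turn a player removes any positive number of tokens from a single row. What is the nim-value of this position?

Nim-sum: 1 XOR 2 XOR 3 = 0.

0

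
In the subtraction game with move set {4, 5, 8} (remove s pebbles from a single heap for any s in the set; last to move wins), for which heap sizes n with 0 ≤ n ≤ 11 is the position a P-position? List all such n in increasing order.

0, 1, 2, 3

Grundy values for subtraction set {4, 5, 8}:
k:     0  1  2  3  4  5  6  7  8  9 10 11
g(k):  0  0  0  0  1  1  1  1  2  2  2  2
The P-positions (g = 0) in 0..11 are 0, 1, 2, 3.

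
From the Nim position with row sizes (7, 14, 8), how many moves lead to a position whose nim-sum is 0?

1

In binary:
  0111  (7)
  1110  (14)
  1000  (8)
  ----
  0001  (1)
The overall nim-sum is X = 1. A row of size p has a winning move iff p XOR X < p (reduce it to p XOR X).
  7: 7 XOR 1 = 6 < 7 — winning move (to 6).
  14: 14 XOR 1 = 15 ≥ 14 — no move.
  8: 8 XOR 1 = 9 ≥ 8 — no move.
That gives 1 winning move.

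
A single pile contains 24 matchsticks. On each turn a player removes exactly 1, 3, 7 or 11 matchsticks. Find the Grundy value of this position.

0

Compute g(0), g(1), … for moves {1, 3, 7, 11}:
k:     0  1  2  3  4  5  6  7  8  9 10 11 12 13 14 15 16 17 18 19 20 21 22 23 24
g(k):  0  1  0  1  0  1  0  1  0  1  0  1  0  1  0  1  0  1  0  1  0  1  0  1  0
So g(24) = 0.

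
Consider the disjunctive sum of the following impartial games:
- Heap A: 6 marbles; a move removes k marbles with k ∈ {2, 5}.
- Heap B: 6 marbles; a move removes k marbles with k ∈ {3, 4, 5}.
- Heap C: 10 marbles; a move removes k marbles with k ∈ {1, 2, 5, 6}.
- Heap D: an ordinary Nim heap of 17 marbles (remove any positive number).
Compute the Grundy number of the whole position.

18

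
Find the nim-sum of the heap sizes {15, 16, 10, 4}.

Nim-sum: 15 XOR 16 XOR 10 XOR 4 = 17.

17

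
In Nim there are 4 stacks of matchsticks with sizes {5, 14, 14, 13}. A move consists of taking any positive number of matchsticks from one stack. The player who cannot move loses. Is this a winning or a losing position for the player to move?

Compute the nim-sum pairwise:
5 ⊕ 14 = 11
11 ⊕ 14 = 5
5 ⊕ 13 = 8
The nim-sum is 8 ≠ 0, so this is an N-position: the player to move can win.

Winning position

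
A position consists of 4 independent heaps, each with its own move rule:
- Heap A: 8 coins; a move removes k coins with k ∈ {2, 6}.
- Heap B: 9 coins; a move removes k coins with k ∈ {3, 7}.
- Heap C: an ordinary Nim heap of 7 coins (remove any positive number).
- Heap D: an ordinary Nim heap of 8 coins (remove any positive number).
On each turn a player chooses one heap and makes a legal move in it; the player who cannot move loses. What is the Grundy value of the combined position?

Build the Grundy sequence for heap A with g(k) = mex{g(k−s) : s ∈ {2, 6}, s ≤ k}:
g(0) = mex{} = 0
g(1) = mex{} = 0
g(2) = mex{0} = 1
g(3) = mex{0} = 1
g(4) = mex{1} = 0
g(5) = mex{1} = 0
g(6) = mex{0} = 1
g(7) = mex{0} = 1
g(8) = mex{1} = 0
So g(8) = 0.
For heap B, compute g(0), g(1), … with moves {3, 7}:
k:     0  1  2  3  4  5  6  7  8  9
g(k):  0  0  0  1  1  1  0  2  2  1
So g(9) = 1.
Heap C is a plain Nim heap of size 7, so its Grundy value is 7.
Heap D is a plain Nim heap of size 8, so its Grundy value is 8.
The value of a disjunctive sum is the nim-sum of the parts.
Combined value = 0 XOR 1 XOR 7 XOR 8 = 14.

14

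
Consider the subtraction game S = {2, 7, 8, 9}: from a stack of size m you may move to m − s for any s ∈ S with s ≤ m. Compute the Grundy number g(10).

3

Build the Grundy sequence with g(k) = mex{g(k−s) : s ∈ {2, 7, 8, 9}, s ≤ k}:
k:     0  1  2  3  4  5  6  7  8  9 10
g(k):  0  0  1  1  0  0  1  1  2  2  3
So g(10) = 3.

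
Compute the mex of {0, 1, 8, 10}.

2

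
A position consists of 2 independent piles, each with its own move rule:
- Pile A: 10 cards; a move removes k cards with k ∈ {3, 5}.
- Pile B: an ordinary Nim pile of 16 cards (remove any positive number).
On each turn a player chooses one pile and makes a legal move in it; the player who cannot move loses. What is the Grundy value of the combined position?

16

For pile A, compute g(0), g(1), … with moves {3, 5}:
g(0) = mex{} = 0
g(1) = mex{} = 0
g(2) = mex{} = 0
g(3) = mex{0} = 1
g(4) = mex{0} = 1
g(5) = mex{0} = 1
g(6) = mex{0,1} = 2
g(7) = mex{0,1} = 2
g(8) = mex{1} = 0
g(9) = mex{1,2} = 0
g(10) = mex{1,2} = 0
So g(10) = 0.
Pile B is a plain Nim pile of size 16, so its Grundy value is 16.
By the Sprague-Grundy theorem, the Grundy value of a sum of independent games is the XOR of the component values.
Combined value = 0 ⊕ 16 = 16.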